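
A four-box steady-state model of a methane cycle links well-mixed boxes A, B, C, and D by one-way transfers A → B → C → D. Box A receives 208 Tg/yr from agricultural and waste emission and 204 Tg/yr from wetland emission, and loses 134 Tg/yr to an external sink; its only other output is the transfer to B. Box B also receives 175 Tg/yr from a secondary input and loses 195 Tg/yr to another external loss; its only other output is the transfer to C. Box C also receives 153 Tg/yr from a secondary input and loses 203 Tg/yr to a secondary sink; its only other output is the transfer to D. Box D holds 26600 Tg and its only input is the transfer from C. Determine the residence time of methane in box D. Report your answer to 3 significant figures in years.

128 yr

Box A: F(A→B) = (208 + 204) − 134 = 278.00 Tg/yr.
Box B: F(B→C) = (278.00 + 175) − 195 = 258.00 Tg/yr.
Box C: F(C→D) = (258.00 + 153) − 203 = 208.00 Tg/yr.
Box D throughput = its input = 208.00 Tg/yr; τ = 26600 / 208.00 = 127.9 yr.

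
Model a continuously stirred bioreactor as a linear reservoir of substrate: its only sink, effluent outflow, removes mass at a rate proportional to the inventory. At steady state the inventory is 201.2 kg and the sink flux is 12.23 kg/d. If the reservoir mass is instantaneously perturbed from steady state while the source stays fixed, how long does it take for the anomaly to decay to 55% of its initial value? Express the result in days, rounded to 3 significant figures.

For a linear reservoir the anomaly decays as exp(−t/τ) with τ = M/F = 201.2/12.23 = 16.45 d.
exp(−t/τ) = 0.55 ⇒ t = −τ ln(0.55) = 16.45 × 0.5978 = 9.835 d.

9.84 d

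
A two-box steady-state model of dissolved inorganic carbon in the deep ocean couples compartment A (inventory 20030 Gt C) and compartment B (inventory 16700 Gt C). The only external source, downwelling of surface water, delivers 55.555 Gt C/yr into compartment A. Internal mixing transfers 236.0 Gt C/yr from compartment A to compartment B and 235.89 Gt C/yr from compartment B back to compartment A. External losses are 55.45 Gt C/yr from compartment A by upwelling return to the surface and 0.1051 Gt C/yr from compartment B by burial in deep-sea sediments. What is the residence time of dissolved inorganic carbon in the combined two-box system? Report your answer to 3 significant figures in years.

661 yr

For the system as a whole, the A↔B exchange is internal and contributes nothing to the throughput; only the external sinks remove mass.
M_total = 20030 + 16700 = 36730 Gt C.
ΣF_external_out = 55.45 + 0.1051 = 55.555 Gt C/yr.
τ = M_total / ΣF_ext = 36730 / 55.555 = 661.1 yr.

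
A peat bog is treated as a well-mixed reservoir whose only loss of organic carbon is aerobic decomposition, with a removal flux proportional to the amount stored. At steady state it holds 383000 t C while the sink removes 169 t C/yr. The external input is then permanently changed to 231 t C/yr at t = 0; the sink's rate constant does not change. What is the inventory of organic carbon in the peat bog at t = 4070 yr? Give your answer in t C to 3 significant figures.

τ = M₀/F₀ = 383000/169 = 2266 yr; rate constant k = 1/τ.
New steady state M_∞ = F₁/k = F₁·τ = 231 × 2266 = 523510 t C.
M(t) = M_∞ + (M₀ − M_∞)·e^(−t/τ); t/τ = 4070/2266 = 1.796, so e^(−t/τ) = 0.1660.
M(t) = 523510 − 140500 × 0.1660 = 500190 t C.

500000 t C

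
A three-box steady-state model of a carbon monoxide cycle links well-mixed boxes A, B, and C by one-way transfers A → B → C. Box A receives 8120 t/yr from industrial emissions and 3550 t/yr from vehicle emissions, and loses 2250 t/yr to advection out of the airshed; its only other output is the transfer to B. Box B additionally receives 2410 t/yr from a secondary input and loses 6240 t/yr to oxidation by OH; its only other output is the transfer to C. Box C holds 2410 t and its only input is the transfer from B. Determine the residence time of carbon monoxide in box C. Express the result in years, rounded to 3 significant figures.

Box A: F(A→B) = (8120 + 3550) − 2250 = 9420.0 t/yr.
Box B: F(B→C) = (9420.0 + 2410) − 6240 = 5590.0 t/yr.
Box C throughput = its input = 5590.0 t/yr; τ = 2410 / 5590.0 = 0.4311 yr.

0.431 yr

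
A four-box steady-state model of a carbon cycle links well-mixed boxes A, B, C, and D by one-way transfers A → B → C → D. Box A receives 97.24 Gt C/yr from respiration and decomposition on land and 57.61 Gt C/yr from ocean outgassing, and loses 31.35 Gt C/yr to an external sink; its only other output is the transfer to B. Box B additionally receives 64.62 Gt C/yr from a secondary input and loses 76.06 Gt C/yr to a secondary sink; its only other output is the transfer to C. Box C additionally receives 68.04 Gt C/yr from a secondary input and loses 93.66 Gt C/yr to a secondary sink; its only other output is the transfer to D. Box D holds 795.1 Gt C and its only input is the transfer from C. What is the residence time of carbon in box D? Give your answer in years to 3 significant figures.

9.20 yr

Box A: F(A→B) = (97.24 + 57.61) − 31.35 = 123.50 Gt C/yr.
Box B: F(B→C) = (123.50 + 64.62) − 76.06 = 112.06 Gt C/yr.
Box C: F(C→D) = (112.06 + 68.04) − 93.66 = 86.440 Gt C/yr.
Box D throughput = its input = 86.440 Gt C/yr; τ = 795.1 / 86.440 = 9.198 yr.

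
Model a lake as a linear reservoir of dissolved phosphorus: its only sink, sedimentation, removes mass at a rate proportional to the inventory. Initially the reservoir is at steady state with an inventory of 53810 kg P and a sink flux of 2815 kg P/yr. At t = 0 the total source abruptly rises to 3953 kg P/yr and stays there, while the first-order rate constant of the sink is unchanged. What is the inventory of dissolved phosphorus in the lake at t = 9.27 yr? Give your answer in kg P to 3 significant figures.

62200 kg P

τ = M₀/F₀ = 53810/2815 = 19.12 yr; rate constant k = 1/τ.
New steady state M_∞ = F₁/k = F₁·τ = 3953 × 19.12 = 75563 kg P.
M(t) = M_∞ + (M₀ − M_∞)·e^(−t/τ); t/τ = 9.27/19.12 = 0.4849, so e^(−t/τ) = 0.6157.
M(t) = 75563 − 21750 × 0.6157 = 62169 kg P.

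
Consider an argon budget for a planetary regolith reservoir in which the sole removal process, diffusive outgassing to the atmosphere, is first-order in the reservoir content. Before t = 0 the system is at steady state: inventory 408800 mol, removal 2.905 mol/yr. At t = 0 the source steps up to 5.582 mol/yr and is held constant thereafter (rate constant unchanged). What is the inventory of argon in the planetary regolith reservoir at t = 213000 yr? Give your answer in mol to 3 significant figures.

Residence time τ = M₀/F₀ = 140700 yr. The eventual steady state is M_∞ = M₀·(F₁/F₀) = 408800 × 5.582/2.905 = 785520 mol.
The anomaly ΔM(t) = M(t) − M_∞ decays as ΔM₀·e^(−t/τ) with ΔM₀ = 408800 − 785520 = −376700 mol.
At t = 213000 yr, e^(−t/τ) = e^(−1.514) = 0.2201, so ΔM = −82920 mol and M = 785520 − 82920 = 702600 mol.

703000 mol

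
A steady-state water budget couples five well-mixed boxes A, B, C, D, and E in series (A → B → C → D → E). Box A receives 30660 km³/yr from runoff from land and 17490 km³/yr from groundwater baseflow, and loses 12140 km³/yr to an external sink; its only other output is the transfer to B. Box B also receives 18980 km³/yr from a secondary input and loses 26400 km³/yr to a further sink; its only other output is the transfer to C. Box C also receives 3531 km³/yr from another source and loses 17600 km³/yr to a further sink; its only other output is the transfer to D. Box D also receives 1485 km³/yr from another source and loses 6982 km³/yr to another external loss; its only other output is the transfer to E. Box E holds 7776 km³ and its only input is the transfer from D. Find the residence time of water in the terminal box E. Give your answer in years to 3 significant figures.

0.862 yr

Box A: F(A→B) = (30660 + 17490) − 12140 = 36010 km³/yr.
Box B: F(B→C) = (36010 + 18980) − 26400 = 28590 km³/yr.
Box C: F(C→D) = (28590 + 3531) − 17600 = 14521 km³/yr.
Box D: F(D→E) = (14521 + 1485) − 6982 = 9024.0 km³/yr.
Box E throughput = its input = 9024.0 km³/yr; τ = 7776 / 9024.0 = 0.8617 yr.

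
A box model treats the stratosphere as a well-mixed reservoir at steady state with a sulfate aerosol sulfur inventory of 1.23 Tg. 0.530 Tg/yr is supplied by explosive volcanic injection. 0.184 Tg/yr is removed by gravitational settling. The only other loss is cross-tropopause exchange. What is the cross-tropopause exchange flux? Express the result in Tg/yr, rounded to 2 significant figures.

0.35 Tg/yr

At steady state ΣF_in = ΣF_out.
ΣF_in = 0.53000 Tg/yr.
Cross-tropopause exchange flux = ΣF_in − (0.184) = 0.53000 − 0.1840 = 0.3460 Tg/yr.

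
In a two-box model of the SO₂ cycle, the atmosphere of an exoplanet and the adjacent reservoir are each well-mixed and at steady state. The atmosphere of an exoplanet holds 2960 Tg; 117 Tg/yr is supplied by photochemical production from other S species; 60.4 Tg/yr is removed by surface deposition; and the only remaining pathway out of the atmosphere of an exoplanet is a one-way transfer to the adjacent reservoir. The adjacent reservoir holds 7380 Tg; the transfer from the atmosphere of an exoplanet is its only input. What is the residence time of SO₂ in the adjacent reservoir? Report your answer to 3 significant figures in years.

Balance the atmosphere of an exoplanet: ΣF_in = 117.00 Tg/yr.
Transfer to the adjacent reservoir = ΣF_in − (60.4) = 56.600 Tg/yr.
At steady state the output of the adjacent reservoir equals its input, 56.600 Tg/yr.
τ = M / F = 7380 / 56.600 = 130.4 yr.

130 yr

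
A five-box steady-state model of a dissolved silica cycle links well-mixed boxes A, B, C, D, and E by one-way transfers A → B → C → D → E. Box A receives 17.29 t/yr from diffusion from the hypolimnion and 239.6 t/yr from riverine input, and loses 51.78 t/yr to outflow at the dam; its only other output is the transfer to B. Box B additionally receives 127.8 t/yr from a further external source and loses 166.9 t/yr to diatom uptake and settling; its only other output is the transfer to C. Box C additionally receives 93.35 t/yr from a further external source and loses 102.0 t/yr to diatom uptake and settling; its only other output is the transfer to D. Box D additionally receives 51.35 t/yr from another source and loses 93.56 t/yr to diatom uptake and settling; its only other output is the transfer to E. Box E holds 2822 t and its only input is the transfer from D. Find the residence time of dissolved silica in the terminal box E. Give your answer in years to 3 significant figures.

Box A: F(A→B) = (17.29 + 239.6) − 51.78 = 205.11 t/yr.
Box B: F(B→C) = (205.11 + 127.8) − 166.9 = 166.01 t/yr.
Box C: F(C→D) = (166.01 + 93.35) − 102.0 = 157.36 t/yr.
Box D: F(D→E) = (157.36 + 51.35) − 93.56 = 115.15 t/yr.
Box E throughput = its input = 115.15 t/yr; τ = 2822 / 115.15 = 24.51 yr.

24.5 yr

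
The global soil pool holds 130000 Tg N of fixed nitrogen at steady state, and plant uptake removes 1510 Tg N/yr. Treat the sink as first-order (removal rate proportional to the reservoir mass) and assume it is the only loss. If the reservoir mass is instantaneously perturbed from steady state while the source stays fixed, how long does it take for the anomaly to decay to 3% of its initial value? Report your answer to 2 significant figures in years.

300 yr

For a linear reservoir the anomaly decays as exp(−t/τ) with τ = M/F = 130000/1510 = 86.09 yr.
exp(−t/τ) = 0.03 ⇒ t = −τ ln(0.03) = 86.09 × 3.507 = 301.9 yr.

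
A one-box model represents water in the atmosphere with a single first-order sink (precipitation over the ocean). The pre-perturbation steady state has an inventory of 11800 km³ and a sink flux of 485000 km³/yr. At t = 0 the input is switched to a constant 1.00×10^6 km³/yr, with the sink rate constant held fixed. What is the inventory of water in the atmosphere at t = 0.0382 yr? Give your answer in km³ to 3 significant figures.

21700 km³

Residence time τ = M₀/F₀ = 0.02433 yr. The eventual steady state is M_∞ = M₀·(F₁/F₀) = 11800 × 1.00×10^6/485000 = 24330 km³.
The anomaly ΔM(t) = M(t) − M_∞ decays as ΔM₀·e^(−t/τ) with ΔM₀ = 11800 − 24330 = −12530 km³.
At t = 0.0382 yr, e^(−t/τ) = e^(−1.570) = 0.2080, so ΔM = −2607 km³ and M = 24330 − 2607 = 21723 km³.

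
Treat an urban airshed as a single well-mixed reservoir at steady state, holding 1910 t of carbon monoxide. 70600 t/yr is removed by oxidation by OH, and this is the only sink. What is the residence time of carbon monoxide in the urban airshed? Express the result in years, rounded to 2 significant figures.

τ = M / F = 1910 / 70600 = 0.02705 yr.

0.027 yr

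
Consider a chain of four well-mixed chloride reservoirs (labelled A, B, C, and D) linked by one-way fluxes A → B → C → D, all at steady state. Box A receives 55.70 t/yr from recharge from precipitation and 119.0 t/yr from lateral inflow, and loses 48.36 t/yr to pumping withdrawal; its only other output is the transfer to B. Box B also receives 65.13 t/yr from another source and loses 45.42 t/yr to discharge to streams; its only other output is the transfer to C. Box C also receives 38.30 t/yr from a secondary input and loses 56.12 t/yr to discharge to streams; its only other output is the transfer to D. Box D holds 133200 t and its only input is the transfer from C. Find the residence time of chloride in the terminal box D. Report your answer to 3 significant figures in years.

1040 yr

Box A: F(A→B) = (55.70 + 119.0) − 48.36 = 126.34 t/yr.
Box B: F(B→C) = (126.34 + 65.13) − 45.42 = 146.05 t/yr.
Box C: F(C→D) = (146.05 + 38.30) − 56.12 = 128.23 t/yr.
Box D throughput = its input = 128.23 t/yr; τ = 133200 / 128.23 = 1039 yr.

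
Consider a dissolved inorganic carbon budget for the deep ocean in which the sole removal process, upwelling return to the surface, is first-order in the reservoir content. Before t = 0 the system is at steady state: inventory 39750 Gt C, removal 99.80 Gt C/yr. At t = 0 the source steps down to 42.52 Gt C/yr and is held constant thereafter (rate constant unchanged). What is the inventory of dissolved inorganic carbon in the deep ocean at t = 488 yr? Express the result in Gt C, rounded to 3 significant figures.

The sink rate constant is k = F₀/M₀ = 99.80/39750 = 0.002511 yr⁻¹.
Solving dM/dt = F₁ − kM with M(0) = M₀ gives M(t) = F₁/k + (M₀ − F₁/k)·e^(−kt).
F₁/k = 42.52/0.002511 = 16936 Gt C; kt = 0.002511 × 488 = 1.225, e^(−kt) = 0.2937.
M(488) = 16936 + (39750 − 16936) × 0.2937 = 16936 + 6700 = 23636 Gt C.

23600 Gt C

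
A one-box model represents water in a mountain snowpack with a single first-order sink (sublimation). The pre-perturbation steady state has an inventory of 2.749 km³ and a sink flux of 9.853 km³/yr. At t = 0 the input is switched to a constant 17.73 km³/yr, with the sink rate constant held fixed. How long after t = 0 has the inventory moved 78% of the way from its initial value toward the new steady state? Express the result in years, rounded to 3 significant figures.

0.422 yr

τ = M₀/F₀ = 2.749/9.853 = 0.2790 yr.
The remaining gap fraction is e^(−t/τ); 78% covered ⇒ e^(−t/τ) = 0.220.
t = −τ ln(0.220) = 0.2790 × 1.514 = 0.4224 yr.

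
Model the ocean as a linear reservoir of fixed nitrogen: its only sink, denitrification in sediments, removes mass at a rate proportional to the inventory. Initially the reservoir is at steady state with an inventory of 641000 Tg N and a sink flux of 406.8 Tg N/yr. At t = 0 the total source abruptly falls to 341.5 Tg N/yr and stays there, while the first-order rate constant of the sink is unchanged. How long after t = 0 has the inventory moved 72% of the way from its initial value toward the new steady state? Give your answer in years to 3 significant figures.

τ = M₀/F₀ = 641000/406.8 = 1576 yr.
The remaining gap fraction is e^(−t/τ); 72% covered ⇒ e^(−t/τ) = 0.280.
t = −τ ln(0.280) = 1576 × 1.273 = 2006 yr.

2010 yr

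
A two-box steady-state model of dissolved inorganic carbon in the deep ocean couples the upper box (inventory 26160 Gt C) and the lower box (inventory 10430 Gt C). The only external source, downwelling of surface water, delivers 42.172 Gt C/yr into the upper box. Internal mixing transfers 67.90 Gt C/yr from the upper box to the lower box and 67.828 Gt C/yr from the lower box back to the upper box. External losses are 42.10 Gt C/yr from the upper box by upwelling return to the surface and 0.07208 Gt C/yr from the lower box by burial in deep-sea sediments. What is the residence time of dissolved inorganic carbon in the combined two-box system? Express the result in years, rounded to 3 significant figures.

Treat the two boxes together as one reservoir: the mixing fluxes between them are internal recycling, so τ = ΣM / Σ(external losses).
M_total = 26160 + 10430 = 36590 Gt C.
ΣF_external_out = 42.10 + 0.07208 = 42.172 Gt C/yr.
τ = M_total / ΣF_ext = 36590 / 42.172 = 867.6 yr.

868 yr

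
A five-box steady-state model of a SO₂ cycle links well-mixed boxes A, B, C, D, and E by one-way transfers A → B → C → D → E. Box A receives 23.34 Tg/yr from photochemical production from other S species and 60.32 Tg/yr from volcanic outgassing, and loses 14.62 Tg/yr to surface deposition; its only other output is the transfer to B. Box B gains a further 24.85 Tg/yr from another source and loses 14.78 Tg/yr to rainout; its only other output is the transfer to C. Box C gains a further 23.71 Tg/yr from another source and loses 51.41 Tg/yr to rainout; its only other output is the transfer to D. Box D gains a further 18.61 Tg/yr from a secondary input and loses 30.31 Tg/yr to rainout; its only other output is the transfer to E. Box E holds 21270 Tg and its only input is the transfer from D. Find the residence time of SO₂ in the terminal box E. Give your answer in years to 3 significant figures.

Box A: F(A→B) = (23.34 + 60.32) − 14.62 = 69.040 Tg/yr.
Box B: F(B→C) = (69.040 + 24.85) − 14.78 = 79.110 Tg/yr.
Box C: F(C→D) = (79.110 + 23.71) − 51.41 = 51.410 Tg/yr.
Box D: F(D→E) = (51.410 + 18.61) − 30.31 = 39.710 Tg/yr.
Box E throughput = its input = 39.710 Tg/yr; τ = 21270 / 39.710 = 535.6 yr.

536 yr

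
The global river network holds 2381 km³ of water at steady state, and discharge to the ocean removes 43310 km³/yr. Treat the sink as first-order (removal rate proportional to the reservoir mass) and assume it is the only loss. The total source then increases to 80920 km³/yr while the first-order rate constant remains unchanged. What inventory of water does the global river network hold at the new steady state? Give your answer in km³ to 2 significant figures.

Rate constant k = F/M = 43310 / 2381 = 18.19 yr⁻¹.
At the new steady state, source = k·M_new ⇒ M_new = 80920 / 18.19 = 4449 km³.
(Equivalently M_new = M × F_new/F_old = 2381 × 80920/43310.)

4400 km³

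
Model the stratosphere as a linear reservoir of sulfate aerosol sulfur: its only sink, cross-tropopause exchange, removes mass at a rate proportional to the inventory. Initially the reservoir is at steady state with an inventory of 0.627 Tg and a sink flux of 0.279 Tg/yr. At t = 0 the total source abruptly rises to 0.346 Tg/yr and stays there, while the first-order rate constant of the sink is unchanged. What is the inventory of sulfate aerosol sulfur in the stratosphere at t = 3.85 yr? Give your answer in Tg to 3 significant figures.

0.750 Tg

Residence time τ = M₀/F₀ = 2.247 yr. The eventual steady state is M_∞ = M₀·(F₁/F₀) = 0.627 × 0.346/0.279 = 0.77757 Tg.
The anomaly ΔM(t) = M(t) − M_∞ decays as ΔM₀·e^(−t/τ) with ΔM₀ = 0.627 − 0.77757 = −0.1506 Tg.
At t = 3.85 yr, e^(−t/τ) = e^(−1.713) = 0.1803, so ΔM = −0.02715 Tg and M = 0.77757 − 0.02715 = 0.75042 Tg.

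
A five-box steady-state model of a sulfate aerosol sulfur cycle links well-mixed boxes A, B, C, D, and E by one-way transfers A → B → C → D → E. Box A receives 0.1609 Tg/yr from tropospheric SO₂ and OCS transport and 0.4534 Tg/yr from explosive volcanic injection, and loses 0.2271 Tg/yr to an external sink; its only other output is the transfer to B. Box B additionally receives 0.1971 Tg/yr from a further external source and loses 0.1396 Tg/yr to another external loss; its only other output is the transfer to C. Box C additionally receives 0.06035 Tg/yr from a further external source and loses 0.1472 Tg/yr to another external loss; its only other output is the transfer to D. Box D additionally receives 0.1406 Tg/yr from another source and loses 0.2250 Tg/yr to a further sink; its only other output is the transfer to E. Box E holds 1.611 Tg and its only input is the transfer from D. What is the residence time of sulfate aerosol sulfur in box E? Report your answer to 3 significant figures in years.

5.89 yr

Box A: F(A→B) = (0.1609 + 0.4534) − 0.2271 = 0.38720 Tg/yr.
Box B: F(B→C) = (0.38720 + 0.1971) − 0.1396 = 0.44470 Tg/yr.
Box C: F(C→D) = (0.44470 + 0.06035) − 0.1472 = 0.35785 Tg/yr.
Box D: F(D→E) = (0.35785 + 0.1406) − 0.2250 = 0.27345 Tg/yr.
Box E throughput = its input = 0.27345 Tg/yr; τ = 1.611 / 0.27345 = 5.891 yr.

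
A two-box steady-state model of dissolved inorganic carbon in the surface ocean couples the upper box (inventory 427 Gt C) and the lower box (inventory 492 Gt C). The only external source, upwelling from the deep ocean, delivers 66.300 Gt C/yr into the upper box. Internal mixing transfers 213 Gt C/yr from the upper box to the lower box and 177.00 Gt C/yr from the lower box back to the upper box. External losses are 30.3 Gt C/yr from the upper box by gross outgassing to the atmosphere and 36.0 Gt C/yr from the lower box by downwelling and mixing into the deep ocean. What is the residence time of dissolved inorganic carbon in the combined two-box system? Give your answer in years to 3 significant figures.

Residence time in the combined system uses the total inventory and the total *external* removal — internal exchanges between the two boxes cancel.
M_total = 427 + 492 = 919.00 Gt C.
ΣF_external_out = 30.3 + 36.0 = 66.300 Gt C/yr.
τ = M_total / ΣF_ext = 919.00 / 66.300 = 13.86 yr.

13.9 yr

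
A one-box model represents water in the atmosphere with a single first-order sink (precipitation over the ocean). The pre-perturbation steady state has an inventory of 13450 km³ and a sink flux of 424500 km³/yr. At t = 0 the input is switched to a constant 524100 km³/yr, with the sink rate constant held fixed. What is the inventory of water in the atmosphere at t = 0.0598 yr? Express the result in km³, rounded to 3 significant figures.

τ = M₀/F₀ = 13450/424500 = 0.03168 yr; rate constant k = 1/τ.
New steady state M_∞ = F₁/k = F₁·τ = 524100 × 0.03168 = 16606 km³.
M(t) = M_∞ + (M₀ − M_∞)·e^(−t/τ); t/τ = 0.0598/0.03168 = 1.887, so e^(−t/τ) = 0.1515.
M(t) = 16606 − 3156 × 0.1515 = 16128 km³.

16100 km³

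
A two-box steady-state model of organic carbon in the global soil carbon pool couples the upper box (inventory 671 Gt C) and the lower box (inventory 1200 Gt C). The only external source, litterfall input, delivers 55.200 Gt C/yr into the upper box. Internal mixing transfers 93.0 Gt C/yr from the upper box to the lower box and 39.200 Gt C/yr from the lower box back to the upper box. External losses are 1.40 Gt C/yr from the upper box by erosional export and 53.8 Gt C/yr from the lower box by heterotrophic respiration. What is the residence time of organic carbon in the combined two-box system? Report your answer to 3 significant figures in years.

Residence time in the combined system uses the total inventory and the total *external* removal — internal exchanges between the two boxes cancel.
M_total = 671 + 1200 = 1871.0 Gt C.
ΣF_external_out = 1.40 + 53.8 = 55.200 Gt C/yr.
τ = M_total / ΣF_ext = 1871.0 / 55.200 = 33.89 yr.

33.9 yr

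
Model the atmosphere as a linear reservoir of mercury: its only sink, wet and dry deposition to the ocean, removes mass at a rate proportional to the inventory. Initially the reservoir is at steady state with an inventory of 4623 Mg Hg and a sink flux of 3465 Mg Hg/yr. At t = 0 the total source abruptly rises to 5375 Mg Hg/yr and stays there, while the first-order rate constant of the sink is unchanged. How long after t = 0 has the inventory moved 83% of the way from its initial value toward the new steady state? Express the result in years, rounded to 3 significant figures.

τ = M₀/F₀ = 4623/3465 = 1.334 yr.
The remaining gap fraction is e^(−t/τ); 83% covered ⇒ e^(−t/τ) = 0.170.
t = −τ ln(0.170) = 1.334 × 1.772 = 2.364 yr.

2.36 yr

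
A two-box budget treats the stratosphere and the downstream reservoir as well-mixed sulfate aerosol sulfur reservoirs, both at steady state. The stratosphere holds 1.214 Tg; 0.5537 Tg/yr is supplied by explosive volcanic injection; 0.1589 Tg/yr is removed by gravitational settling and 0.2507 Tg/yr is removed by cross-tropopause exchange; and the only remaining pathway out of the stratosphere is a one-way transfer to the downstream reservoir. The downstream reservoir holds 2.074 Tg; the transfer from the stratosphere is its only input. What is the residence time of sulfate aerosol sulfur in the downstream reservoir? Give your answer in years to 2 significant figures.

Balance the stratosphere: ΣF_in = 0.55370 Tg/yr.
Transfer to the downstream reservoir = ΣF_in − (0.1589 + 0.2507) = 0.14410 Tg/yr.
At steady state the output of the downstream reservoir equals its input, 0.14410 Tg/yr.
τ = M / F = 2.074 / 0.14410 = 14.39 yr.

14 yr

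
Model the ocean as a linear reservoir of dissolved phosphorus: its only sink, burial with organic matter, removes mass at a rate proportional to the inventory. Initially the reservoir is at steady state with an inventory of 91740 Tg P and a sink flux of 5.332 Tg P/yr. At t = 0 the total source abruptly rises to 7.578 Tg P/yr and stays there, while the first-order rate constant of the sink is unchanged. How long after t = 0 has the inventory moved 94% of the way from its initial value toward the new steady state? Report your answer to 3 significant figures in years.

τ = M₀/F₀ = 91740/5.332 = 17210 yr.
The remaining gap fraction is e^(−t/τ); 94% covered ⇒ e^(−t/τ) = 0.0600.
t = −τ ln(0.0600) = 17210 × 2.813 = 48410 yr.

48400 yr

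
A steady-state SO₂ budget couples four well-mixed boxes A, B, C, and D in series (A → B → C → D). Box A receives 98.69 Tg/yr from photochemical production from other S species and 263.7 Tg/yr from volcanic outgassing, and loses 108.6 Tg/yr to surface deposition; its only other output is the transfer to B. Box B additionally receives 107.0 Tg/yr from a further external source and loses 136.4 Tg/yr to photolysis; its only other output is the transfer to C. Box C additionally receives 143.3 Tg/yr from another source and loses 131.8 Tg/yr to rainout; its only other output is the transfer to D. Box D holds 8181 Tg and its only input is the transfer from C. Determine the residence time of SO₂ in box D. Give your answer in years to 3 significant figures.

Box A: F(A→B) = (98.69 + 263.7) − 108.6 = 253.79 Tg/yr.
Box B: F(B→C) = (253.79 + 107.0) − 136.4 = 224.39 Tg/yr.
Box C: F(C→D) = (224.39 + 143.3) − 131.8 = 235.89 Tg/yr.
Box D throughput = its input = 235.89 Tg/yr; τ = 8181 / 235.89 = 34.68 yr.

34.7 yr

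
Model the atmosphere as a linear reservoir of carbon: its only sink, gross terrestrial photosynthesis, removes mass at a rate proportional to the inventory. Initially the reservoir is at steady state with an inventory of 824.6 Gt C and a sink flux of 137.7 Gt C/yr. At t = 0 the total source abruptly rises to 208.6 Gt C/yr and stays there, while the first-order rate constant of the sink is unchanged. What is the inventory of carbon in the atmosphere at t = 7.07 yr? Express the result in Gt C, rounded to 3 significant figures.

1120 Gt C

The sink rate constant is k = F₀/M₀ = 137.7/824.6 = 0.1670 yr⁻¹.
Solving dM/dt = F₁ − kM with M(0) = M₀ gives M(t) = F₁/k + (M₀ − F₁/k)·e^(−kt).
F₁/k = 208.6/0.1670 = 1249.2 Gt C; kt = 0.1670 × 7.07 = 1.181, e^(−kt) = 0.3071.
M(7.07) = 1249.2 + (824.6 − 1249.2) × 0.3071 = 1249.2 − 130.4 = 1118.8 Gt C.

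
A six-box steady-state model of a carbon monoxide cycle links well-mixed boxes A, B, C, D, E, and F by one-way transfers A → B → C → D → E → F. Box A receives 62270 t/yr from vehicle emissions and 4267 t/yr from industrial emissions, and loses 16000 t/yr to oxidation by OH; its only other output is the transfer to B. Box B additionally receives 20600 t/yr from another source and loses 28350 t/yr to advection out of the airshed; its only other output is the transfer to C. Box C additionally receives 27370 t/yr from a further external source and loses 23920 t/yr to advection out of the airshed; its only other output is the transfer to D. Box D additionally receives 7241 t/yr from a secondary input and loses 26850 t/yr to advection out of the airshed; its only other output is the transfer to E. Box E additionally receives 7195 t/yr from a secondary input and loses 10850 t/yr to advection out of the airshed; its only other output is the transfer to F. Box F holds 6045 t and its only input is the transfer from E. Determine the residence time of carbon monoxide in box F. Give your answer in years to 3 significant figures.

Box A: F(A→B) = (62270 + 4267) − 16000 = 50537 t/yr.
Box B: F(B→C) = (50537 + 20600) − 28350 = 42787 t/yr.
Box C: F(C→D) = (42787 + 27370) − 23920 = 46237 t/yr.
Box D: F(D→E) = (46237 + 7241) − 26850 = 26628 t/yr.
Box E: F(E→F) = (26628 + 7195) − 10850 = 22973 t/yr.
Box F throughput = its input = 22973 t/yr; τ = 6045 / 22973 = 0.2631 yr.

0.263 yr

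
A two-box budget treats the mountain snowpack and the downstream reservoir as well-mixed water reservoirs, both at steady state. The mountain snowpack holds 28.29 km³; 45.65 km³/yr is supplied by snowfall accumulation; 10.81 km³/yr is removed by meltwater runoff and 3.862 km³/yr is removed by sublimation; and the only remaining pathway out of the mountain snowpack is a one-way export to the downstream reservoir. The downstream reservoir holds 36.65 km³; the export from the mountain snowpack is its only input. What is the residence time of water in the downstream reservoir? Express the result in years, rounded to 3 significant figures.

1.18 yr

Balance the mountain snowpack: ΣF_in = 45.650 km³/yr.
Export to the downstream reservoir = ΣF_in − (10.81 + 3.862) = 30.978 km³/yr.
At steady state the output of the downstream reservoir equals its input, 30.978 km³/yr.
τ = M / F = 36.65 / 30.978 = 1.183 yr.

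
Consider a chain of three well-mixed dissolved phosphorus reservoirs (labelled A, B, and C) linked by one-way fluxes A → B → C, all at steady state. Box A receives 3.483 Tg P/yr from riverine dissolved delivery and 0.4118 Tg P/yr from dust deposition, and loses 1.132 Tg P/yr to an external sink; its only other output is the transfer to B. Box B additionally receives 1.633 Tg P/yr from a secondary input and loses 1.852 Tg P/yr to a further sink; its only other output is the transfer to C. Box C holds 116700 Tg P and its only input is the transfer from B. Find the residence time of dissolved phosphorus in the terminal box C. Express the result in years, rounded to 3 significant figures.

45900 yr

Box A: F(A→B) = (3.483 + 0.4118) − 1.132 = 2.7628 Tg P/yr.
Box B: F(B→C) = (2.7628 + 1.633) − 1.852 = 2.5438 Tg P/yr.
Box C throughput = its input = 2.5438 Tg P/yr; τ = 116700 / 2.5438 = 45880 yr.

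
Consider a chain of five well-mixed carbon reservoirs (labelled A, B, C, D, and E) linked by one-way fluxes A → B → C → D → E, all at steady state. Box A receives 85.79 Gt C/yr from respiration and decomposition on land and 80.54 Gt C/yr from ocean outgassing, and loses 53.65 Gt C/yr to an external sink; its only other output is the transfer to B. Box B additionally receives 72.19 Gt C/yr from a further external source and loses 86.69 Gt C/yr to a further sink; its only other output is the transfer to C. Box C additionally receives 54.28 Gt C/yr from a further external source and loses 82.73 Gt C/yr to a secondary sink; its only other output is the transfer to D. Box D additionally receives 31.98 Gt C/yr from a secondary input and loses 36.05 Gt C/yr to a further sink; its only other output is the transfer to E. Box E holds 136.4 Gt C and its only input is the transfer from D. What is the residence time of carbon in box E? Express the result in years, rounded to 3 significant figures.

Box A: F(A→B) = (85.79 + 80.54) − 53.65 = 112.68 Gt C/yr.
Box B: F(B→C) = (112.68 + 72.19) − 86.69 = 98.180 Gt C/yr.
Box C: F(C→D) = (98.180 + 54.28) − 82.73 = 69.730 Gt C/yr.
Box D: F(D→E) = (69.730 + 31.98) − 36.05 = 65.660 Gt C/yr.
Box E throughput = its input = 65.660 Gt C/yr; τ = 136.4 / 65.660 = 2.077 yr.

2.08 yr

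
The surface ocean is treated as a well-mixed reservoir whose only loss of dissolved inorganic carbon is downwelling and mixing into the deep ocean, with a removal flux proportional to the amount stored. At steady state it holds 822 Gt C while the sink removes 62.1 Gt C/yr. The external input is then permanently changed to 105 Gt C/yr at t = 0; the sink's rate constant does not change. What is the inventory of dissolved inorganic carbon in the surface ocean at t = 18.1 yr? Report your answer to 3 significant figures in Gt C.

Residence time τ = M₀/F₀ = 13.24 yr. The eventual steady state is M_∞ = M₀·(F₁/F₀) = 822 × 105/62.1 = 1389.9 Gt C.
The anomaly ΔM(t) = M(t) − M_∞ decays as ΔM₀·e^(−t/τ) with ΔM₀ = 822 − 1389.9 = −567.9 Gt C.
At t = 18.1 yr, e^(−t/τ) = e^(−1.367) = 0.2548, so ΔM = −144.7 Gt C and M = 1389.9 − 144.7 = 1245.2 Gt C.

1250 Gt C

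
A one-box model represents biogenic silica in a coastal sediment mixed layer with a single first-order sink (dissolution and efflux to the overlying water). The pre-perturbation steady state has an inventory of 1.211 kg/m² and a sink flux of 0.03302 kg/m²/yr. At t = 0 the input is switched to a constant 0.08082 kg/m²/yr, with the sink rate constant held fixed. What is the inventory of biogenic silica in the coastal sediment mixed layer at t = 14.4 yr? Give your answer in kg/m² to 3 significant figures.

The sink rate constant is k = F₀/M₀ = 0.03302/1.211 = 0.02727 yr⁻¹.
Solving dM/dt = F₁ − kM with M(0) = M₀ gives M(t) = F₁/k + (M₀ − F₁/k)·e^(−kt).
F₁/k = 0.08082/0.02727 = 2.9641 kg/m²; kt = 0.02727 × 14.4 = 0.3926, e^(−kt) = 0.6753.
M(14.4) = 2.9641 + (1.211 − 2.9641) × 0.6753 = 2.9641 − 1.184 = 1.7803 kg/m².

1.78 kg/m²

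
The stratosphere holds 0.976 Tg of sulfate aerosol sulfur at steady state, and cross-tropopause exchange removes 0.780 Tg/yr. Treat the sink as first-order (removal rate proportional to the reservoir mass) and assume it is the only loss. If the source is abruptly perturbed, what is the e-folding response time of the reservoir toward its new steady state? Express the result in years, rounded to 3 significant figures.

1.25 yr

For a linear reservoir the response time equals the residence time τ = M/F.
τ = 0.976 / 0.780 = 1.251 yr.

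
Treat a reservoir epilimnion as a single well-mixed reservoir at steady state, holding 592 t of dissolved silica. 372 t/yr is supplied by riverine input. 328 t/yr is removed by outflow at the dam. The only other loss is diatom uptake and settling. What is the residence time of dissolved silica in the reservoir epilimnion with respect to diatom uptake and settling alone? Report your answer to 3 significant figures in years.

At steady state ΣF_in = ΣF_out.
ΣF_in = 372.00 t/yr.
Diatom uptake and settling flux = ΣF_in − (328) = 372.00 − 328.0 = 44.00 t/yr.
τ = M / F = 592 / 44.00 = 13.45 yr.

13.5 yr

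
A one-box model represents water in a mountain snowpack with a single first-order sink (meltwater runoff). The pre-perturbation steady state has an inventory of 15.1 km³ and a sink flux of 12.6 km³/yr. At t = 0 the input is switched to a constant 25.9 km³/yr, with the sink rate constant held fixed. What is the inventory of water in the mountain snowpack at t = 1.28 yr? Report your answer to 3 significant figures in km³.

Residence time τ = M₀/F₀ = 1.198 yr. The eventual steady state is M_∞ = M₀·(F₁/F₀) = 15.1 × 25.9/12.6 = 31.039 km³.
The anomaly ΔM(t) = M(t) − M_∞ decays as ΔM₀·e^(−t/τ) with ΔM₀ = 15.1 − 31.039 = −15.94 km³.
At t = 1.28 yr, e^(−t/τ) = e^(−1.068) = 0.3437, so ΔM = −5.478 km³ and M = 31.039 − 5.478 = 25.561 km³.

25.6 km³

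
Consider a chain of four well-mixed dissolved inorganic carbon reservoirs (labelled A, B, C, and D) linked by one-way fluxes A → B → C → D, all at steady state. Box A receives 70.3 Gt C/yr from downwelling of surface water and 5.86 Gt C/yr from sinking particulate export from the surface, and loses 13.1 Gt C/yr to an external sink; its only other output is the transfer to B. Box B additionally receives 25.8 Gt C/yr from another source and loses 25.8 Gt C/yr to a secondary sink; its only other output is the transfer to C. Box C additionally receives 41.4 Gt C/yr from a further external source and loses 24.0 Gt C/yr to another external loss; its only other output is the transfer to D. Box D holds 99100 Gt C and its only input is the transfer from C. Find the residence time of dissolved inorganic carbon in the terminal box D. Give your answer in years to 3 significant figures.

Box A: F(A→B) = (70.3 + 5.86) − 13.1 = 63.060 Gt C/yr.
Box B: F(B→C) = (63.060 + 25.8) − 25.8 = 63.060 Gt C/yr.
Box C: F(C→D) = (63.060 + 41.4) − 24.0 = 80.460 Gt C/yr.
Box D throughput = its input = 80.460 Gt C/yr; τ = 99100 / 80.460 = 1232 yr.

1230 yr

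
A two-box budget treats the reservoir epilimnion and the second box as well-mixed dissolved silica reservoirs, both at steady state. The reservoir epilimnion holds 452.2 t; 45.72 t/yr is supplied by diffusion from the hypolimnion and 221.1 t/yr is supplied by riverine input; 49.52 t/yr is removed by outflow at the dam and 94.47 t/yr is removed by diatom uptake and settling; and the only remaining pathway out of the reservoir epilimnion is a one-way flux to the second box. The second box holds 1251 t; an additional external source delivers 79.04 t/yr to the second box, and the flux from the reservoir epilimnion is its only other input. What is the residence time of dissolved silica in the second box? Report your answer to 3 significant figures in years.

Balance the reservoir epilimnion: ΣF_in = 45.72 + 221.1 = 266.82 t/yr.
Flux to the second box = ΣF_in − (49.52 + 94.47) = 122.83 t/yr.
Total input to the second box = 122.83 + 79.04 = 201.87 t/yr; at steady state this equals its total output.
τ = M / F = 1251 / 201.87 = 6.197 yr.

6.20 yr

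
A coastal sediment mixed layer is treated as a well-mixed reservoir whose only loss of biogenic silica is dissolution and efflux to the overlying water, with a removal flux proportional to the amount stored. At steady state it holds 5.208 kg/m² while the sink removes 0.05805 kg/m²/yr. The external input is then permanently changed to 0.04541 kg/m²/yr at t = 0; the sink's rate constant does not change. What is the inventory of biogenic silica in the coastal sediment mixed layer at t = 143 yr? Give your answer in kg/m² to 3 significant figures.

τ = M₀/F₀ = 5.208/0.05805 = 89.72 yr; rate constant k = 1/τ.
New steady state M_∞ = F₁/k = F₁·τ = 0.04541 × 89.72 = 4.0740 kg/m².
M(t) = M_∞ + (M₀ − M_∞)·e^(−t/τ); t/τ = 143/89.72 = 1.594, so e^(−t/τ) = 0.2031.
M(t) = 4.0740 + 1.134 × 0.2031 = 4.3043 kg/m².

4.30 kg/m²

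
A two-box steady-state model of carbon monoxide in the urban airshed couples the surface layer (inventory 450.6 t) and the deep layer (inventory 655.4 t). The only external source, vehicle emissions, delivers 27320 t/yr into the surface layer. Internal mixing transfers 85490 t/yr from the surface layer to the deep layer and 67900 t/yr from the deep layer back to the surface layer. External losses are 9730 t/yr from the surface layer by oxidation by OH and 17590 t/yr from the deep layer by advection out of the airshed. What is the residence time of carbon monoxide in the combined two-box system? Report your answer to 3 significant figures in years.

For the system as a whole, the A↔B exchange is internal and contributes nothing to the throughput; only the external sinks remove mass.
M_total = 450.6 + 655.4 = 1106.0 t.
ΣF_external_out = 9730 + 17590 = 27320 t/yr.
τ = M_total / ΣF_ext = 1106.0 / 27320 = 0.04048 yr.

0.0405 yr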